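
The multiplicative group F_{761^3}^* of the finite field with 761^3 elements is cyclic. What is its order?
|F_{761^3}^*| = 440711080

F_{761^3} has 761^3 = 440711081 elements; its multiplicative group consists of all nonzero elements, so |F_{761^3}^*| = 440711081 - 1 = 440711080. (It is cyclic since any finite subgroup of the multiplicative group of a field is cyclic.)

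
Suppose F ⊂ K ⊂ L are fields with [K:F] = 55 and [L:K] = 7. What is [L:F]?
[L:F] = 385

The tower law says that for any tower of field extensions F ⊂ K ⊂ L with finite degrees, [L:F] = [L:K] · [K:F]. Here this gives [L:F] = 7 · 55 = 385.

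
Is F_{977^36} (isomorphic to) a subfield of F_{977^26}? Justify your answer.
No: F_{977^36} is not a subfield of F_{977^26}

F_{p^m} embeds in F_{p^n} iff m | n. Here 36 ∤ 26 (since 26 = 0·36 + 26 with remainder 26 ≠ 0), so F_{977^36} is not a subfield of F_{977^26}. Equivalently: if it were, the tower law would give 36 = [F_{977^36}:F_977] dividing [F_{977^26}:F_977] = 26, contradiction.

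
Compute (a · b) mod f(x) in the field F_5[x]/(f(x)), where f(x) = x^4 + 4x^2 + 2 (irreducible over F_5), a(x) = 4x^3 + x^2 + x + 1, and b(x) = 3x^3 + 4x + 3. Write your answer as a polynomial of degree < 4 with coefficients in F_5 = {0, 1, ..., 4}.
a · b ≡ 2x^3 + 4x^2 + x + 1 (mod f(x))

Multiply in F_5[x]: a(x)·b(x) = (4x^3 + x^2 + x + 1)·(3x^3 + 4x + 3) = 2x^6 + 3x^5 + 4x^4 + 4x^3 + 2x^2 + 2x + 3. This has degree ≥ 4, so divide by f(x) over F_5: 2x^6 + 3x^5 + 4x^4 + 4x^3 + 2x^2 + 2x + 3 = (2x^2 + 3x + 1)·(x^4 + 4x^2 + 2) + (2x^3 + 4x^2 + x + 1). Hence a·b ≡ 2x^3 + 4x^2 + x + 1 (mod f). (F_5[x]/(f) is a field with 5^4 = 625 elements since f is irreducible of degree 4.)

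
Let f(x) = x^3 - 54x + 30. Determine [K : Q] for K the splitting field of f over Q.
[K : Q] = 6

By the rational root test, any rational root of the monic integer polynomial f(x) = x^3 - 54x + 30 must be an integer dividing the constant term 30, i.e. one of ±{1, 2, 3, 5, 6, 10, 15, 30}. Evaluating: f(1) = -23, f(-1) = 83, f(2) = -70, f(-2) = 130, f(3) = -105, f(-3) = 165, f(5) = -115, f(-5) = 175, f(6) = -78, f(-6) = 138, f(10) = 490, f(-10) = -430, f(15) = 2595, f(-15) = -2535, f(30) = 25410, f(-30) = -25350; none is 0, so f has no rational root and is therefore irreducible over Q (a cubic with no linear factor over a field is irreducible). For an irreducible cubic, the Galois group is A_3 or S_3 according as the discriminant disc(f) = -4a^3 - 27b^2 = -4·(-54)^3 - 27·(30)^2 = 605556 is or is not a square in Q. Here disc(f) = 605556 is not a perfect square in Q, so the Galois group of f over Q is not contained in A_3 and must be all of S_3. The splitting field has degree |S_3| = 6 over Q, so [K : Q] = 6.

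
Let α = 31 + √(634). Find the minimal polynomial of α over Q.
m_α(x) = x^2 - 62x + 327

From α - 31 = √(634), squaring gives (α - 31)^2 = 634, i.e. α^2 - 62α + 961 = 634, so α^2 - 62α + 327 = 0. The discriminant of x^2 - 62x + 327 is (-62)^2 - 4·(327) = 3844 - 1308 = 2536, and 4·(634) is not a perfect square in Q since 634 is squarefree and ≠ 1. Hence x^2 - 62x + 327 is irreducible over Q and is the minimal polynomial of α.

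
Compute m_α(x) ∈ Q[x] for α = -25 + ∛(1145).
m_α(x) = x^3 + 75x^2 + 1875x + 14480

Set β = α + 25 = ∛(1145), so β^3 = 1145. Then (α + 25)^3 - 1145 = 0, i.e. α is a root of g(x) = (x + 25)^3 - 1145 = x^3 + 75x^2 + 1875x + 14480. Since g(x) = h(x + 25) where h(x) = x^3 - 1145, and h is irreducible over Q (because 1145 is not a perfect cube, so h has no rational root, and a monic cubic with no rational root is irreducible), g is also irreducible (irreducibility is preserved under the substitution x → x + 25). Hence m_α(x) = x^3 + 75x^2 + 1875x + 14480.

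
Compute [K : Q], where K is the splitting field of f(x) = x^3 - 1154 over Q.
[K : Q] = 6

The roots of x^3 - 1154 are ∛1154, ω∛1154, ω^2∛1154 where ω = e^(2πi/3) is a primitive cube root of unity, so K = Q(∛1154, ω). Now [Q(∛1154):Q] = 3 (since 1154 is not a perfect cube, x^3 - 1154 is irreducible) and [Q(ω):Q] = 2. Both 2 and 3 divide [K:Q], and [K:Q] ≤ 3·2 = 6, so [K:Q] = 6. (Equivalently: Q(∛1154) ⊂ R but ω ∉ R, so [K : Q(∛1154)] = 2.)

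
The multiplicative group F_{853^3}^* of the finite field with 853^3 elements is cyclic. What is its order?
|F_{853^3}^*| = 620650476

F_{853^3} has 853^3 = 620650477 elements; its multiplicative group consists of all nonzero elements, so |F_{853^3}^*| = 620650477 - 1 = 620650476. (It is cyclic since any finite subgroup of the multiplicative group of a field is cyclic.)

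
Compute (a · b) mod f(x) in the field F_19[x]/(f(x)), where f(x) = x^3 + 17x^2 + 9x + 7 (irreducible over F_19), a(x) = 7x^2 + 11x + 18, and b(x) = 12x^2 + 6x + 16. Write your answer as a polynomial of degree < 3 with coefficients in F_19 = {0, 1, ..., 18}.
a · b ≡ 18x^2 + 3 (mod f(x))

Multiply in F_19[x]: a(x)·b(x) = (7x^2 + 11x + 18)·(12x^2 + 6x + 16) = 8x^4 + 3x^3 + 14x^2 + 18x + 3. This has degree ≥ 3, so divide by f(x) over F_19: 8x^4 + 3x^3 + 14x^2 + 18x + 3 = (8x)·(x^3 + 17x^2 + 9x + 7) + (18x^2 + 3). Hence a·b ≡ 18x^2 + 3 (mod f). (F_19[x]/(f) is a field with 19^3 = 6859 elements since f is irreducible of degree 3.)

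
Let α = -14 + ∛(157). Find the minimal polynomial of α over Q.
m_α(x) = x^3 + 42x^2 + 588x + 2587

Set β = α + 14 = ∛(157), so β^3 = 157. Then (α + 14)^3 - 157 = 0, i.e. α is a root of g(x) = (x + 14)^3 - 157 = x^3 + 42x^2 + 588x + 2587. Since g(x) = h(x + 14) where h(x) = x^3 - 157, and h is irreducible over Q (because 157 is not a perfect cube, so h has no rational root, and a monic cubic with no rational root is irreducible), g is also irreducible (irreducibility is preserved under the substitution x → x + 14). Hence m_α(x) = x^3 + 42x^2 + 588x + 2587.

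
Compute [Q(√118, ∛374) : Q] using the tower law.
[Q(√118, ∛374) : Q] = 6

Let L = Q(√118, ∛374). Since Q(√118) ⊂ L and [Q(√118):Q] = 2, the tower law gives 2 | [L:Q]. Likewise Q(∛374) ⊂ L with [Q(∛374):Q] = 3 (because 374 is not a perfect cube), so 3 | [L:Q]. As gcd(2,3) = 1, [L:Q] is divisible by 6. Conversely L is generated over Q by √118 and ∛374, so [L:Q] ≤ 2·3 = 6. Therefore [Q(√118, ∛374) : Q] = 6.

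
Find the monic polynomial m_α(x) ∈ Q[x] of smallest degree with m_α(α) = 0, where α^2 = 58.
m_α(x) = x^2 - 58

α satisfies α^2 - 58 = 0, so x^2 - 58 annihilates α. Since d = 58 is squarefree and ≠ 1, it is not a perfect square in Q, so x^2 - 58 has no rational root and is therefore irreducible over Q (a degree-2 polynomial over a field is irreducible iff it has no root). Hence m_α(x) = x^2 - 58.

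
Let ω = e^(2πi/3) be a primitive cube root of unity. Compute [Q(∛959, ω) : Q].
[Q(∛959, ω) : Q] = 6

[Q(∛959):Q] = 3 (min poly x^3 - 959, irreducible since 959 is not a perfect cube). [Q(ω):Q] = 2 (min poly x^2 + x + 1). Since Q(∛959) ⊂ R and ω ∉ R, we have ω ∉ Q(∛959), so x^2 + x + 1 remains irreducible over Q(∛959) and [Q(∛959, ω) : Q(∛959)] = 2. By the tower law, [Q(∛959, ω) : Q] = 3 · 2 = 6. (In fact Q(∛959, ω) is the splitting field of x^3 - 959 over Q.)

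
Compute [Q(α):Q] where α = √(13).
[Q(α):Q] = 2

[Q(α):Q] equals the degree of the minimal polynomial of α. Here α^2 = 13 and x^2 - 13 is irreducible (d = 13 is squarefree, ≠ 1, hence not a square), so deg(m_α) = 2. Thus [Q(α):Q] = 2.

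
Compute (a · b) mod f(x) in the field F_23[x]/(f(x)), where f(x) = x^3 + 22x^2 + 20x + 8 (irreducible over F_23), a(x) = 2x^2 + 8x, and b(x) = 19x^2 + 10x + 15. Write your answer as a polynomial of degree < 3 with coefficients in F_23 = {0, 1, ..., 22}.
a · b ≡ 20x^2 + 9x + 22 (mod f(x))

Multiply in F_23[x]: a(x)·b(x) = (2x^2 + 8x)·(19x^2 + 10x + 15) = 15x^4 + 11x^3 + 18x^2 + 5x. This has degree ≥ 3, so divide by f(x) over F_23: 15x^4 + 11x^3 + 18x^2 + 5x = (15x + 3)·(x^3 + 22x^2 + 20x + 8) + (20x^2 + 9x + 22). Hence a·b ≡ 20x^2 + 9x + 22 (mod f). (F_23[x]/(f) is a field with 23^3 = 12167 elements since f is irreducible of degree 3.)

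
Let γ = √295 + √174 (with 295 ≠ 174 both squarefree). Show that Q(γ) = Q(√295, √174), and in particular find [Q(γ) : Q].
[Q(γ) : Q] = 4 (equivalently, Q(γ) = Q(√295, √174))

Obviously Q(γ) ⊆ Q(√295, √174), and [Q(√295, √174):Q] = 4 (since 295, 174 are distinct squarefree integers > 1 with 51330 not a perfect square). To show equality we compute the minimal polynomial of γ. From γ = √295 + √174: γ^2 = 295 + 2√(51330) + 174 = 469 + 2√(51330), so γ^2 - 469 = 2√(51330); squaring, (γ^2 - 469)^2 = 4·51330, i.e. γ^4 - 938γ^2 + 219961 - 205320 = 0, i.e. γ^4 - 938γ^2 + 14641 = 0. So γ is a root of x^4 - 938x^2 + 14641. This polynomial is irreducible over Q: it has no rational root (each ±√295 ± √174 is irrational), and any factorization into two quadratics over Q would force √(51330) ∈ Q (pairing opposite roots) or √295, √174 ∈ Q (other pairings), all impossible. Hence [Q(γ):Q] = 4 = [Q(√295, √174):Q], so Q(γ) = Q(√295, √174).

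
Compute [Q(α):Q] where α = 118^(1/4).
[Q(α):Q] = 4

α is a root of x^4 - 118. By Eisenstein's criterion at the prime p = 2 (which divides the constant term 118 but p^2 = 4 does not, since 118 is squarefree), x^4 - 118 is irreducible over Q. Hence [Q(α):Q] = 4.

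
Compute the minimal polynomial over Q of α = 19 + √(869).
m_α(x) = x^2 - 38x - 508

From α - 19 = √(869), squaring gives (α - 19)^2 = 869, i.e. α^2 - 38α + 361 = 869, so α^2 - 38α - 508 = 0. The discriminant of x^2 - 38x - 508 is (-38)^2 - 4·(-508) = 1444 + 2032 = 3476, and 4·(869) is not a perfect square in Q since 869 is squarefree and ≠ 1. Hence x^2 - 38x - 508 is irreducible over Q and is the minimal polynomial of α.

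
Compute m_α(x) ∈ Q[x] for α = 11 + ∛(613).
m_α(x) = x^3 - 33x^2 + 363x - 1944

Set β = α - 11 = ∛(613), so β^3 = 613. Then (α - 11)^3 - 613 = 0, i.e. α is a root of g(x) = (x - 11)^3 - 613 = x^3 - 33x^2 + 363x - 1944. Since g(x) = h(x - 11) where h(x) = x^3 - 613, and h is irreducible over Q (because 613 is not a perfect cube, so h has no rational root, and a monic cubic with no rational root is irreducible), g is also irreducible (irreducibility is preserved under the substitution x → x - 11). Hence m_α(x) = x^3 - 33x^2 + 363x - 1944.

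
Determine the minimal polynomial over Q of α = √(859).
m_α(x) = x^2 - 859

α satisfies α^2 - 859 = 0, so x^2 - 859 annihilates α. Since d = 859 is squarefree and ≠ 1, it is not a perfect square in Q, so x^2 - 859 has no rational root and is therefore irreducible over Q (a degree-2 polynomial over a field is irreducible iff it has no root). Hence m_α(x) = x^2 - 859.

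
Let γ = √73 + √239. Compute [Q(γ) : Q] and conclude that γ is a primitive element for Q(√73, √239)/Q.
[Q(γ) : Q] = 4 (equivalently, Q(γ) = Q(√73, √239))

Obviously Q(γ) ⊆ Q(√73, √239), and [Q(√73, √239):Q] = 4 (since 73, 239 are distinct squarefree integers > 1 with 17447 not a perfect square). To show equality we compute the minimal polynomial of γ. From γ = √73 + √239: γ^2 = 73 + 2√(17447) + 239 = 312 + 2√(17447), so γ^2 - 312 = 2√(17447); squaring, (γ^2 - 312)^2 = 4·17447, i.e. γ^4 - 624γ^2 + 97344 - 69788 = 0, i.e. γ^4 - 624γ^2 + 27556 = 0. So γ is a root of x^4 - 624x^2 + 27556. This polynomial is irreducible over Q: it has no rational root (each ±√73 ± √239 is irrational), and any factorization into two quadratics over Q would force √(17447) ∈ Q (pairing opposite roots) or √73, √239 ∈ Q (other pairings), all impossible. Hence [Q(γ):Q] = 4 = [Q(√73, √239):Q], so Q(γ) = Q(√73, √239).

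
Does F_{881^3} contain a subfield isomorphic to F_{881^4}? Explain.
No: F_{881^4} is not a subfield of F_{881^3}

F_{p^m} embeds in F_{p^n} iff m | n. Here 4 ∤ 3 (since 3 = 0·4 + 3 with remainder 3 ≠ 0), so F_{881^4} is not a subfield of F_{881^3}. Equivalently: if it were, the tower law would give 4 = [F_{881^4}:F_881] dividing [F_{881^3}:F_881] = 3, contradiction.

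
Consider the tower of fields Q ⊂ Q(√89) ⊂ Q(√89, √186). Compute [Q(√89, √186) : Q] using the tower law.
[Q(√89, √186) : Q] = 4

[Q(√89):Q] = 2 (min poly x^2 - 89, irreducible since 89 is squarefree > 1). For the top step, suppose √186 ∈ Q(√89), say √186 = c + d√89 with c, d ∈ Q. Squaring: 186 = c^2 + 89d^2 + 2cd√89. Since √89 ∉ Q this forces 2cd = 0. If d = 0 then √186 = c ∈ Q, contradicting 186 squarefree > 1. If c = 0 then 186 = 89d^2, so 89·186 = (89d)^2 is a perfect square in Q — but 89·186 = 16554 is not a perfect square (since 89 and 186 are distinct squarefree integers). Contradiction. Hence √186 ∉ Q(√89), so x^2 - 186 stays irreducible over Q(√89) and [Q(√89, √186) : Q(√89)] = 2. By the tower law, [Q(√89, √186) : Q] = 2 · 2 = 4.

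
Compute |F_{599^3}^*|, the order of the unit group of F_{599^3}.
|F_{599^3}^*| = 214921798

F_{599^3} has 599^3 = 214921799 elements; its multiplicative group consists of all nonzero elements, so |F_{599^3}^*| = 214921799 - 1 = 214921798. (It is cyclic since any finite subgroup of the multiplicative group of a field is cyclic.)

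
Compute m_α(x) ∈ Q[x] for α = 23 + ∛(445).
m_α(x) = x^3 - 69x^2 + 1587x - 12612

Set β = α - 23 = ∛(445), so β^3 = 445. Then (α - 23)^3 - 445 = 0, i.e. α is a root of g(x) = (x - 23)^3 - 445 = x^3 - 69x^2 + 1587x - 12612. Since g(x) = h(x - 23) where h(x) = x^3 - 445, and h is irreducible over Q (because 445 is not a perfect cube, so h has no rational root, and a monic cubic with no rational root is irreducible), g is also irreducible (irreducibility is preserved under the substitution x → x - 23). Hence m_α(x) = x^3 - 69x^2 + 1587x - 12612.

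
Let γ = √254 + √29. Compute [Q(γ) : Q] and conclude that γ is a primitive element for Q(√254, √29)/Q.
[Q(γ) : Q] = 4 (equivalently, Q(γ) = Q(√254, √29))

Obviously Q(γ) ⊆ Q(√254, √29), and [Q(√254, √29):Q] = 4 (since 254, 29 are distinct squarefree integers > 1 with 7366 not a perfect square). To show equality we compute the minimal polynomial of γ. From γ = √254 + √29: γ^2 = 254 + 2√(7366) + 29 = 283 + 2√(7366), so γ^2 - 283 = 2√(7366); squaring, (γ^2 - 283)^2 = 4·7366, i.e. γ^4 - 566γ^2 + 80089 - 29464 = 0, i.e. γ^4 - 566γ^2 + 50625 = 0. So γ is a root of x^4 - 566x^2 + 50625. This polynomial is irreducible over Q: it has no rational root (each ±√254 ± √29 is irrational), and any factorization into two quadratics over Q would force √(7366) ∈ Q (pairing opposite roots) or √254, √29 ∈ Q (other pairings), all impossible. Hence [Q(γ):Q] = 4 = [Q(√254, √29):Q], so Q(γ) = Q(√254, √29).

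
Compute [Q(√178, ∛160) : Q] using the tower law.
[Q(√178, ∛160) : Q] = 6

Let L = Q(√178, ∛160). Since Q(√178) ⊂ L and [Q(√178):Q] = 2, the tower law gives 2 | [L:Q]. Likewise Q(∛160) ⊂ L with [Q(∛160):Q] = 3 (because 160 is not a perfect cube), so 3 | [L:Q]. As gcd(2,3) = 1, [L:Q] is divisible by 6. Conversely L is generated over Q by √178 and ∛160, so [L:Q] ≤ 2·3 = 6. Therefore [Q(√178, ∛160) : Q] = 6.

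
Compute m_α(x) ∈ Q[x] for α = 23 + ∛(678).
m_α(x) = x^3 - 69x^2 + 1587x - 12845

Set β = α - 23 = ∛(678), so β^3 = 678. Then (α - 23)^3 - 678 = 0, i.e. α is a root of g(x) = (x - 23)^3 - 678 = x^3 - 69x^2 + 1587x - 12845. Since g(x) = h(x - 23) where h(x) = x^3 - 678, and h is irreducible over Q (because 678 is not a perfect cube, so h has no rational root, and a monic cubic with no rational root is irreducible), g is also irreducible (irreducibility is preserved under the substitution x → x - 23). Hence m_α(x) = x^3 - 69x^2 + 1587x - 12845.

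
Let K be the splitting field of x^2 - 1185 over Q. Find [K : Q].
[K : Q] = 2

f(x) = x^2 - 1185 factors as (x - √1185)(x + √1185). The splitting field is K = Q(√1185). Since 1185 is squarefree and > 1, it is not a perfect square, so x^2 - 1185 is irreducible over Q and [Q(√1185) : Q] = 2. Hence [K : Q] = 2.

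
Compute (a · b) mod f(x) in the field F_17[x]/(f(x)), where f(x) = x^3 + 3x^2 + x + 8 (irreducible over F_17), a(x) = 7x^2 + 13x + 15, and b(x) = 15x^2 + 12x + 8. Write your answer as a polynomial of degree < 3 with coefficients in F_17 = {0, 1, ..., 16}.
a · b ≡ 15x^2 + 7x (mod f(x))

Multiply in F_17[x]: a(x)·b(x) = (7x^2 + 13x + 15)·(15x^2 + 12x + 8) = 3x^4 + 7x^3 + 12x^2 + 12x + 1. This has degree ≥ 3, so divide by f(x) over F_17: 3x^4 + 7x^3 + 12x^2 + 12x + 1 = (3x + 15)·(x^3 + 3x^2 + x + 8) + (15x^2 + 7x). Hence a·b ≡ 15x^2 + 7x (mod f). (F_17[x]/(f) is a field with 17^3 = 4913 elements since f is irreducible of degree 3.)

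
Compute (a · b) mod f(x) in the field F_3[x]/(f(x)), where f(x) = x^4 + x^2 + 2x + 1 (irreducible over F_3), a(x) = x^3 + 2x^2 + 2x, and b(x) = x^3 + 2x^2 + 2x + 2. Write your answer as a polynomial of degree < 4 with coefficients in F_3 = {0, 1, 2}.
a · b ≡ x^3 + x^2 + x + 2 (mod f(x))

Multiply in F_3[x]: a(x)·b(x) = (x^3 + 2x^2 + 2x)·(x^3 + 2x^2 + 2x + 2) = x^6 + x^5 + 2x^4 + x^3 + 2x^2 + x. This has degree ≥ 4, so divide by f(x) over F_3: x^6 + x^5 + 2x^4 + x^3 + 2x^2 + x = (x^2 + x + 1)·(x^4 + x^2 + 2x + 1) + (x^3 + x^2 + x + 2). Hence a·b ≡ x^3 + x^2 + x + 2 (mod f). (F_3[x]/(f) is a field with 3^4 = 81 elements since f is irreducible of degree 4.)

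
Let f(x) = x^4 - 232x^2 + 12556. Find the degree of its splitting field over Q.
[K : Q] = 4

Solving the quadratic in x^2: x^2 = (232 ± √(232^2 - 4·12556))/2 = (232 ± √3600)/2 = (232 ± 60)/2, giving x^2 = 146 or x^2 = 86. So f(x) = (x^2 - 146)(x^2 - 86) and the roots of f are ±√146, ±√86. Hence the splitting field is K = Q(√146, √86). Since 146 and 86 are distinct squarefree integers > 1, their product 12556 is not a perfect square, so √86 ∉ Q(√146). By the tower law [K:Q] = [Q(√146,√86):Q(√146)] · [Q(√146):Q] = 2 · 2 = 4.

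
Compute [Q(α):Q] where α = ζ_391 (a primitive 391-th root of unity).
[Q(α):Q] = 352

The minimal polynomial of ζ_391 over Q is the 391-th cyclotomic polynomial Φ_391(x), which is irreducible over Q and has degree φ(391) = 352. Hence [Q(α):Q] = φ(391) = 352.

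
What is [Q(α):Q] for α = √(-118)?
[Q(α):Q] = 2

[Q(α):Q] equals the degree of the minimal polynomial of α. Here α^2 = -118 and x^2 + 118 is irreducible (d = -118 is squarefree, ≠ 1, hence not a square), so deg(m_α) = 2. Thus [Q(α):Q] = 2.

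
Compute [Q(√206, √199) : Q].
[Q(√206, √199) : Q] = 4

[Q(√206):Q] = 2 (min poly x^2 - 206, irreducible since 206 is squarefree > 1). For the top step, suppose √199 ∈ Q(√206), say √199 = c + d√206 with c, d ∈ Q. Squaring: 199 = c^2 + 206d^2 + 2cd√206. Since √206 ∉ Q this forces 2cd = 0. If d = 0 then √199 = c ∈ Q, contradicting 199 squarefree > 1. If c = 0 then 199 = 206d^2, so 206·199 = (206d)^2 is a perfect square in Q — but 206·199 = 40994 is not a perfect square (since 206 and 199 are distinct squarefree integers). Contradiction. Hence √199 ∉ Q(√206), so x^2 - 199 stays irreducible over Q(√206) and [Q(√206, √199) : Q(√206)] = 2. By the tower law, [Q(√206, √199) : Q] = 2 · 2 = 4.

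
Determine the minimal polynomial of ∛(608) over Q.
m_α(x) = x^3 - 608

α satisfies α^3 = 608, so x^3 - 608 annihilates α. By the rational root test, a rational root p/q (in lowest terms) of x^3 - 608 would satisfy p^3 = 608 q^3, forcing q = 1 and p^3 = 608; but 608 is not a perfect cube, contradiction. A monic cubic over Q with no rational root is irreducible (any nontrivial factorization would include a linear factor). Hence x^3 - 608 is the minimal polynomial of α, and in particular [Q(α):Q] = 3.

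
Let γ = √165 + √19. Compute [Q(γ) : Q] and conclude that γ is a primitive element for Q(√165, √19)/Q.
[Q(γ) : Q] = 4 (equivalently, Q(γ) = Q(√165, √19))

Obviously Q(γ) ⊆ Q(√165, √19), and [Q(√165, √19):Q] = 4 (since 165, 19 are distinct squarefree integers > 1 with 3135 not a perfect square). To show equality we compute the minimal polynomial of γ. From γ = √165 + √19: γ^2 = 165 + 2√(3135) + 19 = 184 + 2√(3135), so γ^2 - 184 = 2√(3135); squaring, (γ^2 - 184)^2 = 4·3135, i.e. γ^4 - 368γ^2 + 33856 - 12540 = 0, i.e. γ^4 - 368γ^2 + 21316 = 0. So γ is a root of x^4 - 368x^2 + 21316. This polynomial is irreducible over Q: it has no rational root (each ±√165 ± √19 is irrational), and any factorization into two quadratics over Q would force √(3135) ∈ Q (pairing opposite roots) or √165, √19 ∈ Q (other pairings), all impossible. Hence [Q(γ):Q] = 4 = [Q(√165, √19):Q], so Q(γ) = Q(√165, √19).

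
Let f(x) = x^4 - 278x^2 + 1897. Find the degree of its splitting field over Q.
[K : Q] = 4

Solving the quadratic in x^2: x^2 = (278 ± √(278^2 - 4·1897))/2 = (278 ± √69696)/2 = (278 ± 264)/2, giving x^2 = 7 or x^2 = 271. So f(x) = (x^2 - 7)(x^2 - 271) and the roots of f are ±√7, ±√271. Hence the splitting field is K = Q(√7, √271). Since 7 and 271 are distinct squarefree integers > 1, their product 1897 is not a perfect square, so √271 ∉ Q(√7). By the tower law [K:Q] = [Q(√7,√271):Q(√7)] · [Q(√7):Q] = 2 · 2 = 4.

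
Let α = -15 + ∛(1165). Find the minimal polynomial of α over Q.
m_α(x) = x^3 + 45x^2 + 675x + 2210

Set β = α + 15 = ∛(1165), so β^3 = 1165. Then (α + 15)^3 - 1165 = 0, i.e. α is a root of g(x) = (x + 15)^3 - 1165 = x^3 + 45x^2 + 675x + 2210. Since g(x) = h(x + 15) where h(x) = x^3 - 1165, and h is irreducible over Q (because 1165 is not a perfect cube, so h has no rational root, and a monic cubic with no rational root is irreducible), g is also irreducible (irreducibility is preserved under the substitution x → x + 15). Hence m_α(x) = x^3 + 45x^2 + 675x + 2210.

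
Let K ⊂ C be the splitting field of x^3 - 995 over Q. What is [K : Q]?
[K : Q] = 6

The roots of x^3 - 995 are ∛995, ω∛995, ω^2∛995 where ω = e^(2πi/3) is a primitive cube root of unity, so K = Q(∛995, ω). Now [Q(∛995):Q] = 3 (since 995 is not a perfect cube, x^3 - 995 is irreducible) and [Q(ω):Q] = 2. Both 2 and 3 divide [K:Q], and [K:Q] ≤ 3·2 = 6, so [K:Q] = 6. (Equivalently: Q(∛995) ⊂ R but ω ∉ R, so [K : Q(∛995)] = 2.)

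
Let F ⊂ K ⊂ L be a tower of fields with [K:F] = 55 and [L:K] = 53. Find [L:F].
[L:F] = 2915

The tower law says that for any tower of field extensions F ⊂ K ⊂ L with finite degrees, [L:F] = [L:K] · [K:F]. Here this gives [L:F] = 53 · 55 = 2915.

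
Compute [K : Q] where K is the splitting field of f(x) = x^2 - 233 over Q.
[K : Q] = 2

f(x) = x^2 - 233 factors as (x - √233)(x + √233). The splitting field is K = Q(√233). Since 233 is squarefree and > 1, it is not a perfect square, so x^2 - 233 is irreducible over Q and [Q(√233) : Q] = 2. Hence [K : Q] = 2.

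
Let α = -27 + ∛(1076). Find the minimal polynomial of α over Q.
m_α(x) = x^3 + 81x^2 + 2187x + 18607

Set β = α + 27 = ∛(1076), so β^3 = 1076. Then (α + 27)^3 - 1076 = 0, i.e. α is a root of g(x) = (x + 27)^3 - 1076 = x^3 + 81x^2 + 2187x + 18607. Since g(x) = h(x + 27) where h(x) = x^3 - 1076, and h is irreducible over Q (because 1076 is not a perfect cube, so h has no rational root, and a monic cubic with no rational root is irreducible), g is also irreducible (irreducibility is preserved under the substitution x → x + 27). Hence m_α(x) = x^3 + 81x^2 + 2187x + 18607.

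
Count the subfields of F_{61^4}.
F_{61^4} has 3 subfields

The subfields of F_{p^n} are exactly the fields F_{p^d} for d | n (each is the fixed field of the unique index-d subgroup of Gal(F_{p^n}/F_p) ≅ Z/nZ). The divisors of n = 4 are {1, 2, 4}, giving 3 subfields: F_{61^1}, F_{61^2}, F_{61^4}.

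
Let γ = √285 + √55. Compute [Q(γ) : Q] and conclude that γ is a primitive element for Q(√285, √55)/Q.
[Q(γ) : Q] = 4 (equivalently, Q(γ) = Q(√285, √55))

Obviously Q(γ) ⊆ Q(√285, √55), and [Q(√285, √55):Q] = 4 (since 285, 55 are distinct squarefree integers > 1 with 15675 not a perfect square). To show equality we compute the minimal polynomial of γ. From γ = √285 + √55: γ^2 = 285 + 2√(15675) + 55 = 340 + 2√(15675), so γ^2 - 340 = 2√(15675); squaring, (γ^2 - 340)^2 = 4·15675, i.e. γ^4 - 680γ^2 + 115600 - 62700 = 0, i.e. γ^4 - 680γ^2 + 52900 = 0. So γ is a root of x^4 - 680x^2 + 52900. This polynomial is irreducible over Q: it has no rational root (each ±√285 ± √55 is irrational), and any factorization into two quadratics over Q would force √(15675) ∈ Q (pairing opposite roots) or √285, √55 ∈ Q (other pairings), all impossible. Hence [Q(γ):Q] = 4 = [Q(√285, √55):Q], so Q(γ) = Q(√285, √55).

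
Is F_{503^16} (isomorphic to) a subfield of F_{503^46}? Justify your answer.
No: F_{503^16} is not a subfield of F_{503^46}

F_{p^m} embeds in F_{p^n} iff m | n. Here 16 ∤ 46 (since 46 = 2·16 + 14 with remainder 14 ≠ 0), so F_{503^16} is not a subfield of F_{503^46}. Equivalently: if it were, the tower law would give 16 = [F_{503^16}:F_503] dividing [F_{503^46}:F_503] = 46, contradiction.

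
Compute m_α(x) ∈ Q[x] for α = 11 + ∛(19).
m_α(x) = x^3 - 33x^2 + 363x - 1350

Set β = α - 11 = ∛(19), so β^3 = 19. Then (α - 11)^3 - 19 = 0, i.e. α is a root of g(x) = (x - 11)^3 - 19 = x^3 - 33x^2 + 363x - 1350. Since g(x) = h(x - 11) where h(x) = x^3 - 19, and h is irreducible over Q (because 19 is not a perfect cube, so h has no rational root, and a monic cubic with no rational root is irreducible), g is also irreducible (irreducibility is preserved under the substitution x → x - 11). Hence m_α(x) = x^3 - 33x^2 + 363x - 1350.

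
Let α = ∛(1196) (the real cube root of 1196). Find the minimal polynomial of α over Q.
m_α(x) = x^3 - 1196

α satisfies α^3 = 1196, so x^3 - 1196 annihilates α. By the rational root test, a rational root p/q (in lowest terms) of x^3 - 1196 would satisfy p^3 = 1196 q^3, forcing q = 1 and p^3 = 1196; but 1196 is not a perfect cube, contradiction. A monic cubic over Q with no rational root is irreducible (any nontrivial factorization would include a linear factor). Hence x^3 - 1196 is the minimal polynomial of α, and in particular [Q(α):Q] = 3.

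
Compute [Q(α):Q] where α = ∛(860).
[Q(α):Q] = 3

The minimal polynomial of α is x^3 - 860, irreducible over Q since 860 is not a perfect cube (so x^3 - 860 has no rational root). Hence [Q(α):Q] = deg(m_α) = 3.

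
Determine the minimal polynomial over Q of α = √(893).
m_α(x) = x^2 - 893

α satisfies α^2 - 893 = 0, so x^2 - 893 annihilates α. Since d = 893 is squarefree and ≠ 1, it is not a perfect square in Q, so x^2 - 893 has no rational root and is therefore irreducible over Q (a degree-2 polynomial over a field is irreducible iff it has no root). Hence m_α(x) = x^2 - 893.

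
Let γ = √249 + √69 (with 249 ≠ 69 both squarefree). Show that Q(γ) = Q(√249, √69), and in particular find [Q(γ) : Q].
[Q(γ) : Q] = 4 (equivalently, Q(γ) = Q(√249, √69))

Obviously Q(γ) ⊆ Q(√249, √69), and [Q(√249, √69):Q] = 4 (since 249, 69 are distinct squarefree integers > 1 with 17181 not a perfect square). To show equality we compute the minimal polynomial of γ. From γ = √249 + √69: γ^2 = 249 + 2√(17181) + 69 = 318 + 2√(17181), so γ^2 - 318 = 2√(17181); squaring, (γ^2 - 318)^2 = 4·17181, i.e. γ^4 - 636γ^2 + 101124 - 68724 = 0, i.e. γ^4 - 636γ^2 + 32400 = 0. So γ is a root of x^4 - 636x^2 + 32400. This polynomial is irreducible over Q: it has no rational root (each ±√249 ± √69 is irrational), and any factorization into two quadratics over Q would force √(17181) ∈ Q (pairing opposite roots) or √249, √69 ∈ Q (other pairings), all impossible. Hence [Q(γ):Q] = 4 = [Q(√249, √69):Q], so Q(γ) = Q(√249, √69).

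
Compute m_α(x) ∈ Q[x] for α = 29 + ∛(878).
m_α(x) = x^3 - 87x^2 + 2523x - 25267

Set β = α - 29 = ∛(878), so β^3 = 878. Then (α - 29)^3 - 878 = 0, i.e. α is a root of g(x) = (x - 29)^3 - 878 = x^3 - 87x^2 + 2523x - 25267. Since g(x) = h(x - 29) where h(x) = x^3 - 878, and h is irreducible over Q (because 878 is not a perfect cube, so h has no rational root, and a monic cubic with no rational root is irreducible), g is also irreducible (irreducibility is preserved under the substitution x → x - 29). Hence m_α(x) = x^3 - 87x^2 + 2523x - 25267.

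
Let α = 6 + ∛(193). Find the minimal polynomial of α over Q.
m_α(x) = x^3 - 18x^2 + 108x - 409

Set β = α - 6 = ∛(193), so β^3 = 193. Then (α - 6)^3 - 193 = 0, i.e. α is a root of g(x) = (x - 6)^3 - 193 = x^3 - 18x^2 + 108x - 409. Since g(x) = h(x - 6) where h(x) = x^3 - 193, and h is irreducible over Q (because 193 is not a perfect cube, so h has no rational root, and a monic cubic with no rational root is irreducible), g is also irreducible (irreducibility is preserved under the substitution x → x - 6). Hence m_α(x) = x^3 - 18x^2 + 108x - 409.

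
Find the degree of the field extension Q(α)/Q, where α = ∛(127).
[Q(α):Q] = 3

The minimal polynomial of α is x^3 - 127, irreducible over Q since 127 is not a perfect cube (so x^3 - 127 has no rational root). Hence [Q(α):Q] = deg(m_α) = 3.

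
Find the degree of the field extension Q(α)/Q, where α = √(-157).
[Q(α):Q] = 2

[Q(α):Q] equals the degree of the minimal polynomial of α. Here α^2 = -157 and x^2 + 157 is irreducible (d = -157 is squarefree, ≠ 1, hence not a square), so deg(m_α) = 2. Thus [Q(α):Q] = 2.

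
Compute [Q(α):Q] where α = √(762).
[Q(α):Q] = 2

[Q(α):Q] equals the degree of the minimal polynomial of α. Here α^2 = 762 and x^2 - 762 is irreducible (d = 762 is squarefree, ≠ 1, hence not a square), so deg(m_α) = 2. Thus [Q(α):Q] = 2.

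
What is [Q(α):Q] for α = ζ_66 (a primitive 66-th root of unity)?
[Q(α):Q] = 20

The minimal polynomial of ζ_66 over Q is the 66-th cyclotomic polynomial Φ_66(x), which is irreducible over Q and has degree φ(66) = 20. Hence [Q(α):Q] = φ(66) = 20.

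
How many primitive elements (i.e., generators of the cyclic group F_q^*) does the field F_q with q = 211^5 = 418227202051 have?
There are φ(418227202050) = 95524224000 primitive elements

F_q^* is cyclic of order q - 1 = 418227202050. A cyclic group of order m has exactly φ(m) generators. Here m = 418227202050 = 2 · 3 · 5^2 · 7 · 1361 · 292661, so the number of primitive elements is φ(418227202050) = 95524224000.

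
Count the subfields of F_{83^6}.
F_{83^6} has 4 subfields

The subfields of F_{p^n} are exactly the fields F_{p^d} for d | n (each is the fixed field of the unique index-d subgroup of Gal(F_{p^n}/F_p) ≅ Z/nZ). The divisors of n = 6 are {1, 2, 3, 6}, giving 4 subfields: F_{83^1}, F_{83^2}, F_{83^3}, F_{83^6}.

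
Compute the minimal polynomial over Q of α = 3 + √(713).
m_α(x) = x^2 - 6x - 704

From α - 3 = √(713), squaring gives (α - 3)^2 = 713, i.e. α^2 - 6α + 9 = 713, so α^2 - 6α - 704 = 0. The discriminant of x^2 - 6x - 704 is (-6)^2 - 4·(-704) = 36 + 2816 = 2852, and 4·(713) is not a perfect square in Q since 713 is squarefree and ≠ 1. Hence x^2 - 6x - 704 is irreducible over Q and is the minimal polynomial of α.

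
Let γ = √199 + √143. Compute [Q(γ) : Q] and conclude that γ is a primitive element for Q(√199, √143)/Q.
[Q(γ) : Q] = 4 (equivalently, Q(γ) = Q(√199, √143))

Obviously Q(γ) ⊆ Q(√199, √143), and [Q(√199, √143):Q] = 4 (since 199, 143 are distinct squarefree integers > 1 with 28457 not a perfect square). To show equality we compute the minimal polynomial of γ. From γ = √199 + √143: γ^2 = 199 + 2√(28457) + 143 = 342 + 2√(28457), so γ^2 - 342 = 2√(28457); squaring, (γ^2 - 342)^2 = 4·28457, i.e. γ^4 - 684γ^2 + 116964 - 113828 = 0, i.e. γ^4 - 684γ^2 + 3136 = 0. So γ is a root of x^4 - 684x^2 + 3136. This polynomial is irreducible over Q: it has no rational root (each ±√199 ± √143 is irrational), and any factorization into two quadratics over Q would force √(28457) ∈ Q (pairing opposite roots) or √199, √143 ∈ Q (other pairings), all impossible. Hence [Q(γ):Q] = 4 = [Q(√199, √143):Q], so Q(γ) = Q(√199, √143).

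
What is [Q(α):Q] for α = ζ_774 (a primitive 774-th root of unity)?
[Q(α):Q] = 252

The minimal polynomial of ζ_774 over Q is the 774-th cyclotomic polynomial Φ_774(x), which is irreducible over Q and has degree φ(774) = 252. Hence [Q(α):Q] = φ(774) = 252.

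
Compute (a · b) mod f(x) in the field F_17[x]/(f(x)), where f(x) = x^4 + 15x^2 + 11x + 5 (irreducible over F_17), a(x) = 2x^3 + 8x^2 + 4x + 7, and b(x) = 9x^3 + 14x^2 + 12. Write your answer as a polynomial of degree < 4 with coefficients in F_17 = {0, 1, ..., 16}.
a · b ≡ 9x^3 + x^2 + 6x + 14 (mod f(x))

Multiply in F_17[x]: a(x)·b(x) = (2x^3 + 8x^2 + 4x + 7)·(9x^3 + 14x^2 + 12) = x^6 + 15x^5 + 12x^4 + 7x^3 + 7x^2 + 14x + 16. This has degree ≥ 4, so divide by f(x) over F_17: x^6 + 15x^5 + 12x^4 + 7x^3 + 7x^2 + 14x + 16 = (x^2 + 15x + 14)·(x^4 + 15x^2 + 11x + 5) + (9x^3 + x^2 + 6x + 14). Hence a·b ≡ 9x^3 + x^2 + 6x + 14 (mod f). (F_17[x]/(f) is a field with 17^4 = 83521 elements since f is irreducible of degree 4.)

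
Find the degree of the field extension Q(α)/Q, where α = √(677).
[Q(α):Q] = 2

[Q(α):Q] equals the degree of the minimal polynomial of α. Here α^2 = 677 and x^2 - 677 is irreducible (d = 677 is squarefree, ≠ 1, hence not a square), so deg(m_α) = 2. Thus [Q(α):Q] = 2.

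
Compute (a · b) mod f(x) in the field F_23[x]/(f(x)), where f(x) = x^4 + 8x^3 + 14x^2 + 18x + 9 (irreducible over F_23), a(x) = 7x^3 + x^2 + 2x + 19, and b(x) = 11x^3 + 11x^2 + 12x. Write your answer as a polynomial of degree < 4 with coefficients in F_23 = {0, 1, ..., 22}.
a · b ≡ 17x^3 + x^2 + 20x + 4 (mod f(x))

Multiply in F_23[x]: a(x)·b(x) = (7x^3 + x^2 + 2x + 19)·(11x^3 + 11x^2 + 12x) = 8x^6 + 19x^5 + 2x^4 + 13x^3 + 3x^2 + 21x. This has degree ≥ 4, so divide by f(x) over F_23: 8x^6 + 19x^5 + 2x^4 + 13x^3 + 3x^2 + 21x = (8x^2 + x + 20)·(x^4 + 8x^3 + 14x^2 + 18x + 9) + (17x^3 + x^2 + 20x + 4). Hence a·b ≡ 17x^3 + x^2 + 20x + 4 (mod f). (F_23[x]/(f) is a field with 23^4 = 279841 elements since f is irreducible of degree 4.)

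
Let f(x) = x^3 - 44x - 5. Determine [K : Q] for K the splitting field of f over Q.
[K : Q] = 6

By the rational root test, any rational root of the monic integer polynomial f(x) = x^3 - 44x - 5 must be an integer dividing the constant term -5, i.e. one of ±{1, 5}. Evaluating: f(1) = -48, f(-1) = 38, f(5) = -100, f(-5) = 90; none is 0, so f has no rational root and is therefore irreducible over Q (a cubic with no linear factor over a field is irreducible). For an irreducible cubic, the Galois group is A_3 or S_3 according as the discriminant disc(f) = -4a^3 - 27b^2 = -4·(-44)^3 - 27·(-5)^2 = 340061 is or is not a square in Q. Here disc(f) = 340061 is not a perfect square in Q, so the Galois group of f over Q is not contained in A_3 and must be all of S_3. The splitting field has degree |S_3| = 6 over Q, so [K : Q] = 6.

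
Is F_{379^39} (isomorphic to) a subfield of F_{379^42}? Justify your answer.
No: F_{379^39} is not a subfield of F_{379^42}

F_{p^m} embeds in F_{p^n} iff m | n. Here 39 ∤ 42 (since 42 = 1·39 + 3 with remainder 3 ≠ 0), so F_{379^39} is not a subfield of F_{379^42}. Equivalently: if it were, the tower law would give 39 = [F_{379^39}:F_379] dividing [F_{379^42}:F_379] = 42, contradiction.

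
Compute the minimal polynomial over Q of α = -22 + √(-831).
m_α(x) = x^2 + 44x + 1315

From α + 22 = √(-831), squaring gives (α + 22)^2 = -831, i.e. α^2 + 44α + 484 = -831, so α^2 + 44α + 1315 = 0. The discriminant of x^2 + 44x + 1315 is (44)^2 - 4·(1315) = 1936 - 5260 = -3324, and 4·(-831) is not a perfect square in Q since -831 is squarefree and ≠ 1. Hence x^2 + 44x + 1315 is irreducible over Q and is the minimal polynomial of α.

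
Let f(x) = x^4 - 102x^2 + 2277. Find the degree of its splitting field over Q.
[K : Q] = 4

Solving the quadratic in x^2: x^2 = (102 ± √(102^2 - 4·2277))/2 = (102 ± √1296)/2 = (102 ± 36)/2, giving x^2 = 33 or x^2 = 69. So f(x) = (x^2 - 33)(x^2 - 69) and the roots of f are ±√33, ±√69. Hence the splitting field is K = Q(√33, √69). Since 33 and 69 are distinct squarefree integers > 1, their product 2277 is not a perfect square, so √69 ∉ Q(√33). By the tower law [K:Q] = [Q(√33,√69):Q(√33)] · [Q(√33):Q] = 2 · 2 = 4.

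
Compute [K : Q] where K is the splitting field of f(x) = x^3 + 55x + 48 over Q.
[K : Q] = 6

By the rational root test, any rational root of the monic integer polynomial f(x) = x^3 + 55x + 48 must be an integer dividing the constant term 48, i.e. one of ±{1, 2, 3, 4, 6, 8, 12, 16, 24, 48}. Evaluating: f(1) = 104, f(-1) = -8, f(2) = 166, f(-2) = -70, f(3) = 240, f(-3) = -144, f(4) = 332, f(-4) = -236, f(6) = 594, f(-6) = -498, f(8) = 1000, f(-8) = -904, f(12) = 2436, f(-12) = -2340, f(16) = 5024, f(-16) = -4928, f(24) = 15192, f(-24) = -15096, f(48) = 113280, f(-48) = -113184; none is 0, so f has no rational root and is therefore irreducible over Q (a cubic with no linear factor over a field is irreducible). For an irreducible cubic, the Galois group is A_3 or S_3 according as the discriminant disc(f) = -4a^3 - 27b^2 = -4·(55)^3 - 27·(48)^2 = -727708 is or is not a square in Q. Here disc(f) = -727708 is not a perfect square in Q, so the Galois group of f over Q is not contained in A_3 and must be all of S_3. The splitting field has degree |S_3| = 6 over Q, so [K : Q] = 6.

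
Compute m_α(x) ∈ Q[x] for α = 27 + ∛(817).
m_α(x) = x^3 - 81x^2 + 2187x - 20500

Set β = α - 27 = ∛(817), so β^3 = 817. Then (α - 27)^3 - 817 = 0, i.e. α is a root of g(x) = (x - 27)^3 - 817 = x^3 - 81x^2 + 2187x - 20500. Since g(x) = h(x - 27) where h(x) = x^3 - 817, and h is irreducible over Q (because 817 is not a perfect cube, so h has no rational root, and a monic cubic with no rational root is irreducible), g is also irreducible (irreducibility is preserved under the substitution x → x - 27). Hence m_α(x) = x^3 - 81x^2 + 2187x - 20500.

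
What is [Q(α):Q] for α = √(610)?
[Q(α):Q] = 2

[Q(α):Q] equals the degree of the minimal polynomial of α. Here α^2 = 610 and x^2 - 610 is irreducible (d = 610 is squarefree, ≠ 1, hence not a square), so deg(m_α) = 2. Thus [Q(α):Q] = 2.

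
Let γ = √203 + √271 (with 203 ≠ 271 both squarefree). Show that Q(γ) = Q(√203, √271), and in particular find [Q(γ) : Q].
[Q(γ) : Q] = 4 (equivalently, Q(γ) = Q(√203, √271))

Obviously Q(γ) ⊆ Q(√203, √271), and [Q(√203, √271):Q] = 4 (since 203, 271 are distinct squarefree integers > 1 with 55013 not a perfect square). To show equality we compute the minimal polynomial of γ. From γ = √203 + √271: γ^2 = 203 + 2√(55013) + 271 = 474 + 2√(55013), so γ^2 - 474 = 2√(55013); squaring, (γ^2 - 474)^2 = 4·55013, i.e. γ^4 - 948γ^2 + 224676 - 220052 = 0, i.e. γ^4 - 948γ^2 + 4624 = 0. So γ is a root of x^4 - 948x^2 + 4624. This polynomial is irreducible over Q: it has no rational root (each ±√203 ± √271 is irrational), and any factorization into two quadratics over Q would force √(55013) ∈ Q (pairing opposite roots) or √203, √271 ∈ Q (other pairings), all impossible. Hence [Q(γ):Q] = 4 = [Q(√203, √271):Q], so Q(γ) = Q(√203, √271).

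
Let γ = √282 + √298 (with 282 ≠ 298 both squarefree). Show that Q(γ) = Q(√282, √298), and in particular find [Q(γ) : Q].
[Q(γ) : Q] = 4 (equivalently, Q(γ) = Q(√282, √298))

Obviously Q(γ) ⊆ Q(√282, √298), and [Q(√282, √298):Q] = 4 (since 282, 298 are distinct squarefree integers > 1 with 84036 not a perfect square). To show equality we compute the minimal polynomial of γ. From γ = √282 + √298: γ^2 = 282 + 2√(84036) + 298 = 580 + 2√(84036), so γ^2 - 580 = 2√(84036); squaring, (γ^2 - 580)^2 = 4·84036, i.e. γ^4 - 1160γ^2 + 336400 - 336144 = 0, i.e. γ^4 - 1160γ^2 + 256 = 0. So γ is a root of x^4 - 1160x^2 + 256. This polynomial is irreducible over Q: it has no rational root (each ±√282 ± √298 is irrational), and any factorization into two quadratics over Q would force √(84036) ∈ Q (pairing opposite roots) or √282, √298 ∈ Q (other pairings), all impossible. Hence [Q(γ):Q] = 4 = [Q(√282, √298):Q], so Q(γ) = Q(√282, √298).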